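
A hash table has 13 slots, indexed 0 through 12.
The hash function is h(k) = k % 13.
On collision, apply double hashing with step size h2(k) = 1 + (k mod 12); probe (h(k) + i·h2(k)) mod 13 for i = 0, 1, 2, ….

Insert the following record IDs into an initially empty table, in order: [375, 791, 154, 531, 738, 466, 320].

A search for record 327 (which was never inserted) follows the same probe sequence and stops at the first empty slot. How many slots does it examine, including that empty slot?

375 hashes to 11; slot 11 is free => place at 11.
791 hashes to 11, h2=12; 11 taken => place at 10.
154 hashes to 11, h2=11; 11 taken => place at 9.
531 hashes to 11, h2=4; 11 taken => place at 2.
738 hashes to 10, h2=7; 10 taken => place at 4.
466 hashes to 11, h2=11; 11,9 taken => place at 7.
320 hashes to 8; slot 8 is free => place at 8.
Table: [∅, ∅, 531, ∅, 738, ∅, ∅, 466, 320, 154, 791, 375, ∅]
Lookup 327: h=2, h2=4, probe 2,6 → slot 6 empty, not found.

2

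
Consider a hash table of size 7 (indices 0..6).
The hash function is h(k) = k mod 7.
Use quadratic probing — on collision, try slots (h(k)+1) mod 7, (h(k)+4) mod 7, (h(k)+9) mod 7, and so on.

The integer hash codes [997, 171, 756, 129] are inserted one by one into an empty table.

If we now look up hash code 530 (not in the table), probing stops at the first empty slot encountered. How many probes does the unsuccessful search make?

Insert 997: h=3, slot 3 empty => index 3.
Insert 171: h=3, slot 3 occupied => index 4.
Insert 756: h=0, slot 0 empty => index 0.
Insert 129: h=3, slots 3,4,0 occupied => index 5.
Table: [756, _, _, 997, 171, 129, _]
Lookup 530: h=5, probe 5,6 → slot 6 empty, not found.

2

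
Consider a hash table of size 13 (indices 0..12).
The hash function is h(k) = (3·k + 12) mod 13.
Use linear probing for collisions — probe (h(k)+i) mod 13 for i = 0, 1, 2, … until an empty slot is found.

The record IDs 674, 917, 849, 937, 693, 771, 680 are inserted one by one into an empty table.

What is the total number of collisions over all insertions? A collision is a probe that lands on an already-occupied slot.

674 hashes to 6; slot 6 is free => place at 6.
917 hashes to 7; slot 7 is free => place at 7.
849 hashes to 11; slot 11 is free => place at 11.
937 hashes to 2; slot 2 is free => place at 2.
693 hashes to 11; 11 taken => place at 12.
771 hashes to 11; 11,12 taken => place at 0.
680 hashes to 11; 11,12,0 taken => place at 1.
Table: [771, 680, 937, —, —, —, 674, 917, —, —, —, 849, 693]

6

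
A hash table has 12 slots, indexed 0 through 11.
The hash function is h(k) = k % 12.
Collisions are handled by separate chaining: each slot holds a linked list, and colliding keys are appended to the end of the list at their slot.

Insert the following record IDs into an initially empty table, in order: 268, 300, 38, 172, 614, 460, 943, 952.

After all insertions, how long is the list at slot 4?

Insert 268: h=4, bucket 4 empty → new chain.
Insert 300: h=0, bucket 0 empty → new chain.
Insert 38: h=2, bucket 2 empty → new chain.
Insert 172: h=4, bucket 4 nonempty → append to chain.
Insert 614: h=2, bucket 2 nonempty → append to chain.
Insert 460: h=4, bucket 4 nonempty → append to chain.
Insert 943: h=7, bucket 7 empty → new chain.
Insert 952: h=4, bucket 4 nonempty → append to chain.
Final buckets:
0: 300
1: -
2: 38 -> 614
3: -
4: 268 -> 172 -> 460 -> 952
5: -
6: -
7: 943
8: -
9: -
10: -
11: -

4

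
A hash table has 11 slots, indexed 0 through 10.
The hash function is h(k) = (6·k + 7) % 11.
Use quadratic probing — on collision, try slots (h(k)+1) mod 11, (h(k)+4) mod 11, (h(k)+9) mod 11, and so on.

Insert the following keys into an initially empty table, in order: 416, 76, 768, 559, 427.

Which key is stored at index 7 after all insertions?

768

416: h=6 → slot 6
76: h=1 → slot 1
768: h=6, probe 6,7 → slot 7
559: h=6, probe 6,7,10 → slot 10
427: h=6, probe 6,7,10,4 → slot 4
Table: [∅, 76, ∅, ∅, 427, ∅, 416, 768, ∅, ∅, 559]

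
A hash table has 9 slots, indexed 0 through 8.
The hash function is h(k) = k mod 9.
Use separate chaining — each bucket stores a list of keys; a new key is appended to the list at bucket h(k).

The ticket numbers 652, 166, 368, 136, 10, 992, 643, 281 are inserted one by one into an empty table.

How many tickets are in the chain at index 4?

652 -> bucket 4
166 -> bucket 4 (collision)
368 -> bucket 8
136 -> bucket 1
10 -> bucket 1 (collision)
992 -> bucket 2
643 -> bucket 4 (collision)
281 -> bucket 2 (collision)
Final buckets:
0: _
1: 136 -> 10
2: 992 -> 281
3: _
4: 652 -> 166 -> 643
5: _
6: _
7: _
8: 368

3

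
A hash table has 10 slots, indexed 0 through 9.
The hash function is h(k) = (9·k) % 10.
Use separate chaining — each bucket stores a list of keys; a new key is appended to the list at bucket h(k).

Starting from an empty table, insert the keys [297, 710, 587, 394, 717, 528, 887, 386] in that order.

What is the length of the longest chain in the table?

Insert 297: h=3, bucket 3 empty → new chain.
Insert 710: h=0, bucket 0 empty → new chain.
Insert 587: h=3, bucket 3 nonempty → append to chain.
Insert 394: h=6, bucket 6 empty → new chain.
Insert 717: h=3, bucket 3 nonempty → append to chain.
Insert 528: h=2, bucket 2 empty → new chain.
Insert 887: h=3, bucket 3 nonempty → append to chain.
Insert 386: h=4, bucket 4 empty → new chain.
Final buckets:
0: 710
1: —
2: 528
3: 297 -> 587 -> 717 -> 887
4: 386
5: —
6: 394
7: —
8: —
9: —

4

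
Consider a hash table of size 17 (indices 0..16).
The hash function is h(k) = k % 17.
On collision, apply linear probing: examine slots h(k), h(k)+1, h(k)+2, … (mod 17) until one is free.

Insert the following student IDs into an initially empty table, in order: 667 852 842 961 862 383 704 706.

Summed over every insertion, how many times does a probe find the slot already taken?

Insert 667: h=4, slot 4 empty => index 4.
Insert 852: h=2, slot 2 empty => index 2.
Insert 842: h=9, slot 9 empty => index 9.
Insert 961: h=9, slot 9 occupied => index 10.
Insert 862: h=12, slot 12 empty => index 12.
Insert 383: h=9, slots 9,10 occupied => index 11.
Insert 704: h=7, slot 7 empty => index 7.
Insert 706: h=9, slots 9,10,11,12 occupied => index 13.
Table: [-, -, 852, -, 667, -, -, 704, -, 842, 961, 383, 862, 706, -, -, -]

7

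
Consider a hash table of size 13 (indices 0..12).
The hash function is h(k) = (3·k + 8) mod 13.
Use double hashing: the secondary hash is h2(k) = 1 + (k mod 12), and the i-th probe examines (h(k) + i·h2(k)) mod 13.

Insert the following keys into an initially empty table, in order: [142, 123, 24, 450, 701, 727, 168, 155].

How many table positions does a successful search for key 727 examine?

3

142 hashes to 5; slot 5 is free -> place at 5.
123 hashes to 0; slot 0 is free -> place at 0.
24 hashes to 2; slot 2 is free -> place at 2.
450 hashes to 6; slot 6 is free -> place at 6.
701 hashes to 5, h2=6; 5 taken -> place at 11.
727 hashes to 5, h2=8; 5,0 taken -> place at 8.
168 hashes to 5, h2=1; 5,6 taken -> place at 7.
155 hashes to 5, h2=12; 5 taken -> place at 4.
Table: [123, _, 24, _, 155, 142, 450, 168, 727, _, _, 701, _]
Lookup 727: h=5, h2=8, probe 5,0,8 → found at 8.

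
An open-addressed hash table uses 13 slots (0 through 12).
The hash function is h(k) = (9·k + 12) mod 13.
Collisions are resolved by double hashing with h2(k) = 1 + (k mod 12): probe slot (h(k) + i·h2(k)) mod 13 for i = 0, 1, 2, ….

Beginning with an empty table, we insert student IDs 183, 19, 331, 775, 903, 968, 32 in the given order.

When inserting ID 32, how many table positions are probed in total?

Insert 183: h=8, slot 8 empty -> index 8.
Insert 19: h=1, slot 1 empty -> index 1.
Insert 331: h=1, h2=8, slot 1 occupied -> index 9.
Insert 775: h=6, slot 6 empty -> index 6.
Insert 903: h=1, h2=4, slot 1 occupied -> index 5.
Insert 968: h=1, h2=9, slot 1 occupied -> index 10.
Insert 32: h=1, h2=9, slots 1,10,6 occupied -> index 2.
Table: [∅, 19, 32, ∅, ∅, 903, 775, ∅, 183, 331, 968, ∅, ∅]

4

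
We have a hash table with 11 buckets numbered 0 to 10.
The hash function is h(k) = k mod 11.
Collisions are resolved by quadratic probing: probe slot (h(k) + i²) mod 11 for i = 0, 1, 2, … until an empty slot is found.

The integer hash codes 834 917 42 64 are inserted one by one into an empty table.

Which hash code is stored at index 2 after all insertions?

Insert 834: h=9, slot 9 empty => index 9.
Insert 917: h=4, slot 4 empty => index 4.
Insert 42: h=9, slot 9 occupied => index 10.
Insert 64: h=9, slots 9,10 occupied => index 2.
Table: [∅, ∅, 64, ∅, 917, ∅, ∅, ∅, ∅, 834, 42]

64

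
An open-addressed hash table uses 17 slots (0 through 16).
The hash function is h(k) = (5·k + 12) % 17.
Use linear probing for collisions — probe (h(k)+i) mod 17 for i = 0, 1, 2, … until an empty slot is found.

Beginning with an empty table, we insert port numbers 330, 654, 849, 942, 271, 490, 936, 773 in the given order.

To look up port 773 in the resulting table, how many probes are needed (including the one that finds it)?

330 hashes to 13; slot 13 is free → place at 13.
654 hashes to 1; slot 1 is free → place at 1.
849 hashes to 7; slot 7 is free → place at 7.
942 hashes to 13; 13 taken → place at 14.
271 hashes to 7; 7 taken → place at 8.
490 hashes to 14; 14 taken → place at 15.
936 hashes to 0; slot 0 is free → place at 0.
773 hashes to 1; 1 taken → place at 2.
Table: [936, 654, 773, ., ., ., ., 849, 271, ., ., ., ., 330, 942, 490, .]
Lookup 773: h=1, probe 1,2 → found at 2.

2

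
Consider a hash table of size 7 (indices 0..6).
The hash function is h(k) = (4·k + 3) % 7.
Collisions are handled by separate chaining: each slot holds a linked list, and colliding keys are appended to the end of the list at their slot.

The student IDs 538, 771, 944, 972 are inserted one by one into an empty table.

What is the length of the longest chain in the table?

3

538 → bucket 6
771 → bucket 0
944 → bucket 6 (collision)
972 → bucket 6 (collision)
Final buckets:
0: 771
1: _
2: _
3: _
4: _
5: _
6: 538 -> 944 -> 972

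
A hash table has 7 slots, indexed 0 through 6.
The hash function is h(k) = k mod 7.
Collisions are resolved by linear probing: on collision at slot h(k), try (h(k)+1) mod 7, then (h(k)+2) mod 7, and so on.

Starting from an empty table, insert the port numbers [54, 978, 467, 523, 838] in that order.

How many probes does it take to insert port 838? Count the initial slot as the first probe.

5

54: h=5 -> slot 5
978: h=5, probe 5,6 -> slot 6
467: h=5, probe 5,6,0 -> slot 0
523: h=5, probe 5,6,0,1 -> slot 1
838: h=5, probe 5,6,0,1,2 -> slot 2
Table: [467, 523, 838, _, _, 54, 978]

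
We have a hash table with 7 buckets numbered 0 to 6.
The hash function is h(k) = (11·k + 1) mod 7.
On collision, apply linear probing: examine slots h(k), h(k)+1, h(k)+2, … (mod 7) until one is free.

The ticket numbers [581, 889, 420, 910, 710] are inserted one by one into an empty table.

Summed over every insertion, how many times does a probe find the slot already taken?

Insert 581: h=1, slot 1 empty → index 1.
Insert 889: h=1, slot 1 occupied → index 2.
Insert 420: h=1, slots 1,2 occupied → index 3.
Insert 910: h=1, slots 1,2,3 occupied → index 4.
Insert 710: h=6, slot 6 empty → index 6.
Table: [—, 581, 889, 420, 910, —, 710]

6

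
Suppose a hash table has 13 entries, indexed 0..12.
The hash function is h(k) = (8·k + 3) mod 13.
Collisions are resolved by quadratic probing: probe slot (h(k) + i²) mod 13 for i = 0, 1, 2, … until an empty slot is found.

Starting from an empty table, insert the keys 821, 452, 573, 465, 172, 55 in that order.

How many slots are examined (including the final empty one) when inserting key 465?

3

821: h=6 => slot 6
452: h=5 => slot 5
573: h=11 => slot 11
465: h=5, probe 5,6,9 => slot 9
172: h=1 => slot 1
55: h=1, probe 1,2 => slot 2
Table: [., 172, 55, ., ., 452, 821, ., ., 465, ., 573, .]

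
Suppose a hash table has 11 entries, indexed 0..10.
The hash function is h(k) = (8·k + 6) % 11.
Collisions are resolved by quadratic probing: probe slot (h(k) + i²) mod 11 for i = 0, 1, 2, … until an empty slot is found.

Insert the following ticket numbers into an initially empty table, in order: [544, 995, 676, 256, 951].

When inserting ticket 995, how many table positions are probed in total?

2

Insert 544: h=2, slot 2 empty -> index 2.
Insert 995: h=2, slot 2 occupied -> index 3.
Insert 676: h=2, slots 2,3 occupied -> index 6.
Insert 256: h=8, slot 8 empty -> index 8.
Insert 951: h=2, slots 2,3,6 occupied -> index 0.
Table: [951, -, 544, 995, -, -, 676, -, 256, -, -]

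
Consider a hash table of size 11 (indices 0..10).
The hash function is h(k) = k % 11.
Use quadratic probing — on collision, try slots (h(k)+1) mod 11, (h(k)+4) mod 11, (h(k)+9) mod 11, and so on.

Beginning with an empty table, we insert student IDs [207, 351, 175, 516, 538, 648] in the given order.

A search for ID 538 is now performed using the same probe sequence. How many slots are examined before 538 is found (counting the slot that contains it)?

4

207 hashes to 9; slot 9 is free -> place at 9.
351 hashes to 10; slot 10 is free -> place at 10.
175 hashes to 10; 10 taken -> place at 0.
516 hashes to 10; 10,0 taken -> place at 3.
538 hashes to 10; 10,0,3 taken -> place at 8.
648 hashes to 10; 10,0,3,8 taken -> place at 4.
Table: [175, ., ., 516, 648, ., ., ., 538, 207, 351]
Lookup 538: h=10, probe 10,0,3,8 → found at 8.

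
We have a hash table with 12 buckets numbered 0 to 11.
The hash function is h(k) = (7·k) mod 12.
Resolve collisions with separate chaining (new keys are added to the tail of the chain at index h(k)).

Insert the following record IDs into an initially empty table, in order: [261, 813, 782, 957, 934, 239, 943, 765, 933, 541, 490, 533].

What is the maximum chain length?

Insert 261: h=3, bucket 3 empty -> new chain.
Insert 813: h=3, bucket 3 nonempty -> append to chain.
Insert 782: h=2, bucket 2 empty -> new chain.
Insert 957: h=3, bucket 3 nonempty -> append to chain.
Insert 934: h=10, bucket 10 empty -> new chain.
Insert 239: h=5, bucket 5 empty -> new chain.
Insert 943: h=1, bucket 1 empty -> new chain.
Insert 765: h=3, bucket 3 nonempty -> append to chain.
Insert 933: h=3, bucket 3 nonempty -> append to chain.
Insert 541: h=7, bucket 7 empty -> new chain.
Insert 490: h=10, bucket 10 nonempty -> append to chain.
Insert 533: h=11, bucket 11 empty -> new chain.
Final buckets:
0: -
1: 943
2: 782
3: 261 -> 813 -> 957 -> 765 -> 933
4: -
5: 239
6: -
7: 541
8: -
9: -
10: 934 -> 490
11: 533

5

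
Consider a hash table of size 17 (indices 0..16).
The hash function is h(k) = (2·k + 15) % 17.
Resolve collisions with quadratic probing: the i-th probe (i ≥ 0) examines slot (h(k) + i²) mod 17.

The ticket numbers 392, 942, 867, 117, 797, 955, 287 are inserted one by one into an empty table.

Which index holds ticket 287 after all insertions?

392 hashes to 0; slot 0 is free -> place at 0.
942 hashes to 12; slot 12 is free -> place at 12.
867 hashes to 15; slot 15 is free -> place at 15.
117 hashes to 11; slot 11 is free -> place at 11.
797 hashes to 11; 11,12,15 taken -> place at 3.
955 hashes to 4; slot 4 is free -> place at 4.
287 hashes to 11; 11,12,15,3 taken -> place at 10.
Table: [392, ∅, ∅, 797, 955, ∅, ∅, ∅, ∅, ∅, 287, 117, 942, ∅, ∅, 867, ∅]

10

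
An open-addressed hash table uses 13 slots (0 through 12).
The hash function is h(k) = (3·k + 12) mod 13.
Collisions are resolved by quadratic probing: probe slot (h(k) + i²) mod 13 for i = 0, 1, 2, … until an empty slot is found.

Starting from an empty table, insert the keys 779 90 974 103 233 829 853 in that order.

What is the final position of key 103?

779: h=9 -> slot 9
90: h=9, probe 9,10 -> slot 10
974: h=9, probe 9,10,0 -> slot 0
103: h=9, probe 9,10,0,5 -> slot 5
233: h=9, probe 9,10,0,5,12 -> slot 12
829: h=3 -> slot 3
853: h=10, probe 10,11 -> slot 11
Table: [974, ∅, ∅, 829, ∅, 103, ∅, ∅, ∅, 779, 90, 853, 233]

5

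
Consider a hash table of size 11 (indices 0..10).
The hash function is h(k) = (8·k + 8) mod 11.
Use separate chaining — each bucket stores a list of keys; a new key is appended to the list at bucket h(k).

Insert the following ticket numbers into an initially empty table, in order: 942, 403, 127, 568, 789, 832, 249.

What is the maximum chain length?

5

942 → bucket 9
403 → bucket 9 (collision)
127 → bucket 1
568 → bucket 9 (collision)
789 → bucket 6
832 → bucket 9 (collision)
249 → bucket 9 (collision)
Final buckets:
0: —
1: 127
2: —
3: —
4: —
5: —
6: 789
7: —
8: —
9: 942 -> 403 -> 568 -> 832 -> 249
10: —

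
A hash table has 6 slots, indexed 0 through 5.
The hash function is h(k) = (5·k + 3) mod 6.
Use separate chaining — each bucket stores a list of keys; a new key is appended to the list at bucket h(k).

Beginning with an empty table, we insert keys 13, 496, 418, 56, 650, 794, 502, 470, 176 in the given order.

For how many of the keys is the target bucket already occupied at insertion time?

Insert 13: h=2, bucket 2 empty → new chain.
Insert 496: h=5, bucket 5 empty → new chain.
Insert 418: h=5, bucket 5 nonempty → append to chain.
Insert 56: h=1, bucket 1 empty → new chain.
Insert 650: h=1, bucket 1 nonempty → append to chain.
Insert 794: h=1, bucket 1 nonempty → append to chain.
Insert 502: h=5, bucket 5 nonempty → append to chain.
Insert 470: h=1, bucket 1 nonempty → append to chain.
Insert 176: h=1, bucket 1 nonempty → append to chain.
Final buckets:
0: _
1: 56 -> 650 -> 794 -> 470 -> 176
2: 13
3: _
4: _
5: 496 -> 418 -> 502

6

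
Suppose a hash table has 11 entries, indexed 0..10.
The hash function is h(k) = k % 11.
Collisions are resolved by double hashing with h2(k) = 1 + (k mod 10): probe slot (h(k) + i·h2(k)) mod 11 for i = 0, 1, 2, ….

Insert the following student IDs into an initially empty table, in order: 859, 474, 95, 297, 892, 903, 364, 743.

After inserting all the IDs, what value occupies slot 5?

Insert 859: h=1, slot 1 empty -> index 1.
Insert 474: h=1, h2=5, slot 1 occupied -> index 6.
Insert 95: h=7, slot 7 empty -> index 7.
Insert 297: h=0, slot 0 empty -> index 0.
Insert 892: h=1, h2=3, slot 1 occupied -> index 4.
Insert 903: h=1, h2=4, slot 1 occupied -> index 5.
Insert 364: h=1, h2=5, slots 1,6,0,5 occupied -> index 10.
Insert 743: h=6, h2=4, slots 6,10 occupied -> index 3.
Table: [297, 859, —, 743, 892, 903, 474, 95, —, —, 364]

903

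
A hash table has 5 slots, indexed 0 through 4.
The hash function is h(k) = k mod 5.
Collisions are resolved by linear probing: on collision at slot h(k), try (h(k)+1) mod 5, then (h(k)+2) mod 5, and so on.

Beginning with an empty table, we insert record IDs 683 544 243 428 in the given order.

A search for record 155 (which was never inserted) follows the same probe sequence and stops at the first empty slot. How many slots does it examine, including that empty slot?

683 hashes to 3; slot 3 is free → place at 3.
544 hashes to 4; slot 4 is free → place at 4.
243 hashes to 3; 3,4 taken → place at 0.
428 hashes to 3; 3,4,0 taken → place at 1.
Table: [243, 428, —, 683, 544]
Lookup 155: h=0, probe 0,1,2 → slot 2 empty, not found.

3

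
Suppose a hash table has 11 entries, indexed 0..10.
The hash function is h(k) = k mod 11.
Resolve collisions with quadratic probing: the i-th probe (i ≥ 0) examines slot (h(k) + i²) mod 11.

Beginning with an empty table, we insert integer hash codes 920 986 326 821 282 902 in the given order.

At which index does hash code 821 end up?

920 hashes to 7; slot 7 is free => place at 7.
986 hashes to 7; 7 taken => place at 8.
326 hashes to 7; 7,8 taken => place at 0.
821 hashes to 7; 7,8,0 taken => place at 5.
282 hashes to 7; 7,8,0,5 taken => place at 1.
902 hashes to 0; 0,1 taken => place at 4.
Table: [326, 282, -, -, 902, 821, -, 920, 986, -, -]

5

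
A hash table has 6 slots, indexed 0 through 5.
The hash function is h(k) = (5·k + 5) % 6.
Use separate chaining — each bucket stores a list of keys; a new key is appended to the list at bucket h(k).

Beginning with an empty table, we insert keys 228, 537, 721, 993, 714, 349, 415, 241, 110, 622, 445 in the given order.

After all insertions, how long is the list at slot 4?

228 → bucket 5
537 → bucket 2
721 → bucket 4
993 → bucket 2 (collision)
714 → bucket 5 (collision)
349 → bucket 4 (collision)
415 → bucket 4 (collision)
241 → bucket 4 (collision)
110 → bucket 3
622 → bucket 1
445 → bucket 4 (collision)
Final buckets:
0: -
1: 622
2: 537 -> 993
3: 110
4: 721 -> 349 -> 415 -> 241 -> 445
5: 228 -> 714

5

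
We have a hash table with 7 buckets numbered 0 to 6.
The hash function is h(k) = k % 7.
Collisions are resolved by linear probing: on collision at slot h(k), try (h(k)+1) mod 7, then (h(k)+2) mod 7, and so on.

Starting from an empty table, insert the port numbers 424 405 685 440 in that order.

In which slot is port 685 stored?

Insert 424: h=4, slot 4 empty -> index 4.
Insert 405: h=6, slot 6 empty -> index 6.
Insert 685: h=6, slot 6 occupied -> index 0.
Insert 440: h=6, slots 6,0 occupied -> index 1.
Table: [685, 440, -, -, 424, -, 405]

0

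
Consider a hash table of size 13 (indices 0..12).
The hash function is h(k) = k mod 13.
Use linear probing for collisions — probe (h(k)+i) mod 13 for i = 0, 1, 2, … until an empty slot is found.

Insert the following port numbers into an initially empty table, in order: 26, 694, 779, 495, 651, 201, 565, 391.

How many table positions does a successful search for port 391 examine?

26: h=0 -> slot 0
694: h=5 -> slot 5
779: h=12 -> slot 12
495: h=1 -> slot 1
651: h=1, probe 1,2 -> slot 2
201: h=6 -> slot 6
565: h=6, probe 6,7 -> slot 7
391: h=1, probe 1,2,3 -> slot 3
Table: [26, 495, 651, 391, ∅, 694, 201, 565, ∅, ∅, ∅, ∅, 779]
Lookup 391: h=1, probe 1,2,3 → found at 3.

3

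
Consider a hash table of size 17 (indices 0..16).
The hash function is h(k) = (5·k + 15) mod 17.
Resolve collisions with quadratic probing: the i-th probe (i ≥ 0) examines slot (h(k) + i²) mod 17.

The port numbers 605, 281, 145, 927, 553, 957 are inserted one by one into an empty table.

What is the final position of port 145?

10

Insert 605: h=14, slot 14 empty => index 14.
Insert 281: h=9, slot 9 empty => index 9.
Insert 145: h=9, slot 9 occupied => index 10.
Insert 927: h=9, slots 9,10 occupied => index 13.
Insert 553: h=9, slots 9,10,13 occupied => index 1.
Insert 957: h=6, slot 6 empty => index 6.
Table: [-, 553, -, -, -, -, 957, -, -, 281, 145, -, -, 927, 605, -, -]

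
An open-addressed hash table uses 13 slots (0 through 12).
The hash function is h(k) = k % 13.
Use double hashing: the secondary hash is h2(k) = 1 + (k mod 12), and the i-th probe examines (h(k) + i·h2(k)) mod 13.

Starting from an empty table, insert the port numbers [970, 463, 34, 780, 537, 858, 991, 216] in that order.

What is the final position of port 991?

11

970 hashes to 8; slot 8 is free -> place at 8.
463 hashes to 8, h2=8; 8 taken -> place at 3.
34 hashes to 8, h2=11; 8 taken -> place at 6.
780 hashes to 0; slot 0 is free -> place at 0.
537 hashes to 4; slot 4 is free -> place at 4.
858 hashes to 0, h2=7; 0 taken -> place at 7.
991 hashes to 3, h2=8; 3 taken -> place at 11.
216 hashes to 8, h2=1; 8 taken -> place at 9.
Table: [780, ∅, ∅, 463, 537, ∅, 34, 858, 970, 216, ∅, 991, ∅]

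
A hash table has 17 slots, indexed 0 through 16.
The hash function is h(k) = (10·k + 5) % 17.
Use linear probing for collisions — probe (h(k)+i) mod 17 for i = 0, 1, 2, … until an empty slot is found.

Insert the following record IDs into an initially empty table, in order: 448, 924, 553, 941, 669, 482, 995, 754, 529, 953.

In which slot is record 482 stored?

448 hashes to 14; slot 14 is free => place at 14.
924 hashes to 14; 14 taken => place at 15.
553 hashes to 10; slot 10 is free => place at 10.
941 hashes to 14; 14,15 taken => place at 16.
669 hashes to 14; 14,15,16 taken => place at 0.
482 hashes to 14; 14,15,16,0 taken => place at 1.
995 hashes to 10; 10 taken => place at 11.
754 hashes to 14; 14,15,16,0,1 taken => place at 2.
529 hashes to 8; slot 8 is free => place at 8.
953 hashes to 15; 15,16,0,1,2 taken => place at 3.
Table: [669, 482, 754, 953, —, —, —, —, 529, —, 553, 995, —, —, 448, 924, 941]

1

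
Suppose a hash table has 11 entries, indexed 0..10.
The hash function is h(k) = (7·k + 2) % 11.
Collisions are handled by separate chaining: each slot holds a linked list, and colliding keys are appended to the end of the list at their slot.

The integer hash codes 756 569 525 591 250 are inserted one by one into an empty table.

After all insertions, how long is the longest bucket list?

Insert 756: h=3, bucket 3 empty → new chain.
Insert 569: h=3, bucket 3 nonempty → append to chain.
Insert 525: h=3, bucket 3 nonempty → append to chain.
Insert 591: h=3, bucket 3 nonempty → append to chain.
Insert 250: h=3, bucket 3 nonempty → append to chain.
Final buckets:
0: —
1: —
2: —
3: 756 -> 569 -> 525 -> 591 -> 250
4: —
5: —
6: —
7: —
8: —
9: —
10: —

5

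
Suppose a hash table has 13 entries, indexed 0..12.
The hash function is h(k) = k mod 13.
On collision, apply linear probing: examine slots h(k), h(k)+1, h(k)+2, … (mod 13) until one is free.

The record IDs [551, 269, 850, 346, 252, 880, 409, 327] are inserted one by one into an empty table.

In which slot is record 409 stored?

551: h=5 => slot 5
269: h=9 => slot 9
850: h=5, probe 5,6 => slot 6
346: h=8 => slot 8
252: h=5, probe 5,6,7 => slot 7
880: h=9, probe 9,10 => slot 10
409: h=6, probe 6,7,8,9,10,11 => slot 11
327: h=2 => slot 2
Table: [∅, ∅, 327, ∅, ∅, 551, 850, 252, 346, 269, 880, 409, ∅]

11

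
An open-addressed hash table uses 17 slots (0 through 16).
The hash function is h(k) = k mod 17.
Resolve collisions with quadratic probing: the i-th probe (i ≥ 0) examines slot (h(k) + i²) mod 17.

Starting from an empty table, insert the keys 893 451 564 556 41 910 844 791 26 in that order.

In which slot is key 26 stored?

Insert 893: h=9, slot 9 empty -> index 9.
Insert 451: h=9, slot 9 occupied -> index 10.
Insert 564: h=3, slot 3 empty -> index 3.
Insert 556: h=12, slot 12 empty -> index 12.
Insert 41: h=7, slot 7 empty -> index 7.
Insert 910: h=9, slots 9,10 occupied -> index 13.
Insert 844: h=11, slot 11 empty -> index 11.
Insert 791: h=9, slots 9,10,13 occupied -> index 1.
Insert 26: h=9, slots 9,10,13,1 occupied -> index 8.
Table: [∅, 791, ∅, 564, ∅, ∅, ∅, 41, 26, 893, 451, 844, 556, 910, ∅, ∅, ∅]

8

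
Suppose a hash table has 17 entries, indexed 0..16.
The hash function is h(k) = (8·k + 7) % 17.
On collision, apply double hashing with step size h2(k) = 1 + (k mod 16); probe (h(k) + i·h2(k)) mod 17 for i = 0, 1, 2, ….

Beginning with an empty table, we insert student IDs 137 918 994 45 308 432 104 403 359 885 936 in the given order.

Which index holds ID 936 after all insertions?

137 hashes to 15; slot 15 is free => place at 15.
918 hashes to 7; slot 7 is free => place at 7.
994 hashes to 3; slot 3 is free => place at 3.
45 hashes to 10; slot 10 is free => place at 10.
308 hashes to 6; slot 6 is free => place at 6.
432 hashes to 12; slot 12 is free => place at 12.
104 hashes to 6, h2=9; 6,15,7 taken => place at 16.
403 hashes to 1; slot 1 is free => place at 1.
359 hashes to 6, h2=8; 6 taken => place at 14.
885 hashes to 15, h2=6; 15 taken => place at 4.
936 hashes to 15, h2=9; 15,7,16 taken => place at 8.
Table: [∅, 403, ∅, 994, 885, ∅, 308, 918, 936, ∅, 45, ∅, 432, ∅, 359, 137, 104]

8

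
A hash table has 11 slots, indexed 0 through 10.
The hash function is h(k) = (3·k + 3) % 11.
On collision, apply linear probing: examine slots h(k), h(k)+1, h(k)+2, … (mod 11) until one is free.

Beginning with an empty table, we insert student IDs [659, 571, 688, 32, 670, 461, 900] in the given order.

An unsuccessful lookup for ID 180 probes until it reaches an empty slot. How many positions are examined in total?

Insert 659: h=0, slot 0 empty -> index 0.
Insert 571: h=0, slot 0 occupied -> index 1.
Insert 688: h=10, slot 10 empty -> index 10.
Insert 32: h=0, slots 0,1 occupied -> index 2.
Insert 670: h=0, slots 0,1,2 occupied -> index 3.
Insert 461: h=0, slots 0,1,2,3 occupied -> index 4.
Insert 900: h=8, slot 8 empty -> index 8.
Table: [659, 571, 32, 670, 461, —, —, —, 900, —, 688]
Lookup 180: h=4, probe 4,5 → slot 5 empty, not found.

2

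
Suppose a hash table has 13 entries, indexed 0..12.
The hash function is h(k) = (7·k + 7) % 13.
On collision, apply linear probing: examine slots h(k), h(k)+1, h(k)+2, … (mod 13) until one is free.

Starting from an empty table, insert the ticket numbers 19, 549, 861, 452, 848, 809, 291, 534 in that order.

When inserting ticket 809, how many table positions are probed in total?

4

Insert 19: h=10, slot 10 empty => index 10.
Insert 549: h=2, slot 2 empty => index 2.
Insert 861: h=2, slot 2 occupied => index 3.
Insert 452: h=12, slot 12 empty => index 12.
Insert 848: h=2, slots 2,3 occupied => index 4.
Insert 809: h=2, slots 2,3,4 occupied => index 5.
Insert 291: h=3, slots 3,4,5 occupied => index 6.
Insert 534: h=1, slot 1 empty => index 1.
Table: [_, 534, 549, 861, 848, 809, 291, _, _, _, 19, _, 452]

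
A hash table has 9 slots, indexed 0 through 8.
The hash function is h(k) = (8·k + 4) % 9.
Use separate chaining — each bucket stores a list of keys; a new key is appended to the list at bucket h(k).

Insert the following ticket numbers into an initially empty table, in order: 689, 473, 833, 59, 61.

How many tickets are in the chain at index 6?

1

Insert 689: h=8, bucket 8 empty -> new chain.
Insert 473: h=8, bucket 8 nonempty -> append to chain.
Insert 833: h=8, bucket 8 nonempty -> append to chain.
Insert 59: h=8, bucket 8 nonempty -> append to chain.
Insert 61: h=6, bucket 6 empty -> new chain.
Final buckets:
0: ∅
1: ∅
2: ∅
3: ∅
4: ∅
5: ∅
6: 61
7: ∅
8: 689 -> 473 -> 833 -> 59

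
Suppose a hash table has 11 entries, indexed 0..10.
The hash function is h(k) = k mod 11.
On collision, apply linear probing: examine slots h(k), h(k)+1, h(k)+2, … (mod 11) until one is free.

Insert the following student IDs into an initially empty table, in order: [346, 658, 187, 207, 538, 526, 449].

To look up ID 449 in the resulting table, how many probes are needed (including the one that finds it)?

Insert 346: h=5, slot 5 empty -> index 5.
Insert 658: h=9, slot 9 empty -> index 9.
Insert 187: h=0, slot 0 empty -> index 0.
Insert 207: h=9, slot 9 occupied -> index 10.
Insert 538: h=10, slots 10,0 occupied -> index 1.
Insert 526: h=9, slots 9,10,0,1 occupied -> index 2.
Insert 449: h=9, slots 9,10,0,1,2 occupied -> index 3.
Table: [187, 538, 526, 449, —, 346, —, —, —, 658, 207]
Lookup 449: h=9, probe 9,10,0,1,2,3 → found at 3.

6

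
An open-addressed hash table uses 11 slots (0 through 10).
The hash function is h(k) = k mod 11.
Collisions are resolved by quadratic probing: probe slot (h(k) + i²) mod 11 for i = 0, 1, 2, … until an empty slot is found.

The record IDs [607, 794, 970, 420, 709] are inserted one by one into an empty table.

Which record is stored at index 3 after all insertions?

Insert 607: h=2, slot 2 empty -> index 2.
Insert 794: h=2, slot 2 occupied -> index 3.
Insert 970: h=2, slots 2,3 occupied -> index 6.
Insert 420: h=2, slots 2,3,6 occupied -> index 0.
Insert 709: h=5, slot 5 empty -> index 5.
Table: [420, ., 607, 794, ., 709, 970, ., ., ., .]

794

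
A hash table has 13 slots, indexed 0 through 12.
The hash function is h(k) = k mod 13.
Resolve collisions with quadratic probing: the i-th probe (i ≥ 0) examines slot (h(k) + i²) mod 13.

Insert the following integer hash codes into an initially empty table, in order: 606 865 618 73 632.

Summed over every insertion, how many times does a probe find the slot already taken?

5

Insert 606: h=8, slot 8 empty => index 8.
Insert 865: h=7, slot 7 empty => index 7.
Insert 618: h=7, slots 7,8 occupied => index 11.
Insert 73: h=8, slot 8 occupied => index 9.
Insert 632: h=8, slots 8,9 occupied => index 12.
Table: [—, —, —, —, —, —, —, 865, 606, 73, —, 618, 632]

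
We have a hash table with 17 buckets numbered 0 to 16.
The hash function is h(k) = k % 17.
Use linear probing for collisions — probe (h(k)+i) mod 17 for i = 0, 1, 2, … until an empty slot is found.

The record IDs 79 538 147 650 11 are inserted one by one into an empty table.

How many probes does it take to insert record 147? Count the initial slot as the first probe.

3

79 hashes to 11; slot 11 is free => place at 11.
538 hashes to 11; 11 taken => place at 12.
147 hashes to 11; 11,12 taken => place at 13.
650 hashes to 4; slot 4 is free => place at 4.
11 hashes to 11; 11,12,13 taken => place at 14.
Table: [_, _, _, _, 650, _, _, _, _, _, _, 79, 538, 147, 11, _, _]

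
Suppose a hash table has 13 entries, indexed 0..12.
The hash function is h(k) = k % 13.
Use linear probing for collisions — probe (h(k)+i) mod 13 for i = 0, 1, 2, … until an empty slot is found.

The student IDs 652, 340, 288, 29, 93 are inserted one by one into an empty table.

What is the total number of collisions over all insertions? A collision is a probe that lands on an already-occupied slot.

9

652 hashes to 2; slot 2 is free -> place at 2.
340 hashes to 2; 2 taken -> place at 3.
288 hashes to 2; 2,3 taken -> place at 4.
29 hashes to 3; 3,4 taken -> place at 5.
93 hashes to 2; 2,3,4,5 taken -> place at 6.
Table: [-, -, 652, 340, 288, 29, 93, -, -, -, -, -, -]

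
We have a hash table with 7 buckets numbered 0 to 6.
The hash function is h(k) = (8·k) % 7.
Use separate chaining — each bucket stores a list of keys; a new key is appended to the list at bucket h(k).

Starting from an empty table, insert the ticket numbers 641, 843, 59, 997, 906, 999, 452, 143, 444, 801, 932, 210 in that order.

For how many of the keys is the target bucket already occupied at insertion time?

7

Insert 641: h=4, bucket 4 empty → new chain.
Insert 843: h=3, bucket 3 empty → new chain.
Insert 59: h=3, bucket 3 nonempty → append to chain.
Insert 997: h=3, bucket 3 nonempty → append to chain.
Insert 906: h=3, bucket 3 nonempty → append to chain.
Insert 999: h=5, bucket 5 empty → new chain.
Insert 452: h=4, bucket 4 nonempty → append to chain.
Insert 143: h=3, bucket 3 nonempty → append to chain.
Insert 444: h=3, bucket 3 nonempty → append to chain.
Insert 801: h=3, bucket 3 nonempty → append to chain.
Insert 932: h=1, bucket 1 empty → new chain.
Insert 210: h=0, bucket 0 empty → new chain.
Final buckets:
0: 210
1: 932
2: -
3: 843 -> 59 -> 997 -> 906 -> 143 -> 444 -> 801
4: 641 -> 452
5: 999
6: -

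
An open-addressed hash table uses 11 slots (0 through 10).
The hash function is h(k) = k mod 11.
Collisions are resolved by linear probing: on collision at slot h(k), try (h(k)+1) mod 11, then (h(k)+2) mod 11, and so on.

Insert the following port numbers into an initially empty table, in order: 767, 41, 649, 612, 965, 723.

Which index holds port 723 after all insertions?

767: h=8 -> slot 8
41: h=8, probe 8,9 -> slot 9
649: h=0 -> slot 0
612: h=7 -> slot 7
965: h=8, probe 8,9,10 -> slot 10
723: h=8, probe 8,9,10,0,1 -> slot 1
Table: [649, 723, _, _, _, _, _, 612, 767, 41, 965]

1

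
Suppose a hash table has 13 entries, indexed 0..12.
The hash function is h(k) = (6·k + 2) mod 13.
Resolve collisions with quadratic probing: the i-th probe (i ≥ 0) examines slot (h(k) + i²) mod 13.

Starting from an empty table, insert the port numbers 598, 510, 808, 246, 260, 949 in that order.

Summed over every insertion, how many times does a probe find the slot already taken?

Insert 598: h=2, slot 2 empty → index 2.
Insert 510: h=7, slot 7 empty → index 7.
Insert 808: h=1, slot 1 empty → index 1.
Insert 246: h=9, slot 9 empty → index 9.
Insert 260: h=2, slot 2 occupied → index 3.
Insert 949: h=2, slots 2,3 occupied → index 6.
Table: [., 808, 598, 260, ., ., 949, 510, ., 246, ., ., .]

3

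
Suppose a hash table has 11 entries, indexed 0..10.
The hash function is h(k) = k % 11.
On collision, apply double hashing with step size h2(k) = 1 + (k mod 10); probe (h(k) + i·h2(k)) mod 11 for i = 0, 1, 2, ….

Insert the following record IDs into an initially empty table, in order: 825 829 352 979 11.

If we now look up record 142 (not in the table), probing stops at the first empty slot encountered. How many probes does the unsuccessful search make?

3

Insert 825: h=0, slot 0 empty -> index 0.
Insert 829: h=4, slot 4 empty -> index 4.
Insert 352: h=0, h2=3, slot 0 occupied -> index 3.
Insert 979: h=0, h2=10, slot 0 occupied -> index 10.
Insert 11: h=0, h2=2, slot 0 occupied -> index 2.
Table: [825, -, 11, 352, 829, -, -, -, -, -, 979]
Lookup 142: h=10, h2=3, probe 10,2,5 → slot 5 empty, not found.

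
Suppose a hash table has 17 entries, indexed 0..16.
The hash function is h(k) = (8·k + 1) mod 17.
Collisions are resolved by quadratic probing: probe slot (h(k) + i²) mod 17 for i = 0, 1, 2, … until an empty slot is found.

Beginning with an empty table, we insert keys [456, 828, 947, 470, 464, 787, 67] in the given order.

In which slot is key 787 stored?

Insert 456: h=11, slot 11 empty -> index 11.
Insert 828: h=12, slot 12 empty -> index 12.
Insert 947: h=12, slot 12 occupied -> index 13.
Insert 470: h=4, slot 4 empty -> index 4.
Insert 464: h=7, slot 7 empty -> index 7.
Insert 787: h=7, slot 7 occupied -> index 8.
Insert 67: h=10, slot 10 empty -> index 10.
Table: [., ., ., ., 470, ., ., 464, 787, ., 67, 456, 828, 947, ., ., .]

8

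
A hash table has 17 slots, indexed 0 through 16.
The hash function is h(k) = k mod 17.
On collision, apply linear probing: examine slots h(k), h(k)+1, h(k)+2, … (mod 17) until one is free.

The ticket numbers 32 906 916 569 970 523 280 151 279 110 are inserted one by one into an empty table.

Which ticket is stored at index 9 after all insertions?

32 hashes to 15; slot 15 is free -> place at 15.
906 hashes to 5; slot 5 is free -> place at 5.
916 hashes to 15; 15 taken -> place at 16.
569 hashes to 8; slot 8 is free -> place at 8.
970 hashes to 1; slot 1 is free -> place at 1.
523 hashes to 13; slot 13 is free -> place at 13.
280 hashes to 8; 8 taken -> place at 9.
151 hashes to 15; 15,16 taken -> place at 0.
279 hashes to 7; slot 7 is free -> place at 7.
110 hashes to 8; 8,9 taken -> place at 10.
Table: [151, 970, -, -, -, 906, -, 279, 569, 280, 110, -, -, 523, -, 32, 916]

280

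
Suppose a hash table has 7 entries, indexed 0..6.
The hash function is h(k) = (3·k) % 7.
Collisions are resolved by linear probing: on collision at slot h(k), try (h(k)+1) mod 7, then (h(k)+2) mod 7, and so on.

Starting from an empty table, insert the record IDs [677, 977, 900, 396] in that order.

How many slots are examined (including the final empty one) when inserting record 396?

3

677 hashes to 1; slot 1 is free -> place at 1.
977 hashes to 5; slot 5 is free -> place at 5.
900 hashes to 5; 5 taken -> place at 6.
396 hashes to 5; 5,6 taken -> place at 0.
Table: [396, 677, ∅, ∅, ∅, 977, 900]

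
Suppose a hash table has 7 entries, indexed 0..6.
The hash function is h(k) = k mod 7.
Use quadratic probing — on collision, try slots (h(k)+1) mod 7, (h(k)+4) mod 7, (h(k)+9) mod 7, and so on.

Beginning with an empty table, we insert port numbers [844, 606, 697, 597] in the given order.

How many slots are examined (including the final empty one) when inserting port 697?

844: h=4 → slot 4
606: h=4, probe 4,5 → slot 5
697: h=4, probe 4,5,1 → slot 1
597: h=2 → slot 2
Table: [_, 697, 597, _, 844, 606, _]

3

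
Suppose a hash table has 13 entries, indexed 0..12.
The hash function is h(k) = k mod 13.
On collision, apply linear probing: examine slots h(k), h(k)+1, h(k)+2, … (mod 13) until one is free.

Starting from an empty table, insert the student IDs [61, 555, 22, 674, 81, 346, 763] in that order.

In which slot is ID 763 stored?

0

61: h=9 -> slot 9
555: h=9, probe 9,10 -> slot 10
22: h=9, probe 9,10,11 -> slot 11
674: h=11, probe 11,12 -> slot 12
81: h=3 -> slot 3
346: h=8 -> slot 8
763: h=9, probe 9,10,11,12,0 -> slot 0
Table: [763, ∅, ∅, 81, ∅, ∅, ∅, ∅, 346, 61, 555, 22, 674]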